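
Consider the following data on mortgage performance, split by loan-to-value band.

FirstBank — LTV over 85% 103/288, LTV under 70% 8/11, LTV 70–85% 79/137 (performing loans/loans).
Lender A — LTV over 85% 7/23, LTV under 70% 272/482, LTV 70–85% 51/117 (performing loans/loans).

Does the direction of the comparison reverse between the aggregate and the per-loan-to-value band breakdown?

Yes

LTV over 85%: FirstBank 103/288 = 35.8%, Lender A 7/23 = 30.4% → FirstBank
LTV under 70%: FirstBank 8/11 = 72.7%, Lender A 272/482 = 56.4% → FirstBank
LTV 70–85%: FirstBank 79/137 = 57.7%, Lender A 51/117 = 43.6% → FirstBank
Overall: FirstBank 190/436 = 43.6%, Lender A 330/622 = 53.1% → Lender A
FirstBank wins each loan-to-value group but Lender A wins overall — the comparison reverses. FirstBank's loans skew toward LTV over 85%, which has a lower base rate.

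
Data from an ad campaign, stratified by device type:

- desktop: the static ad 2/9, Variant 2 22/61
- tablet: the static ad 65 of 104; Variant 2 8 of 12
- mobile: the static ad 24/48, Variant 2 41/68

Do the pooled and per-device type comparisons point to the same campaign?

No

Desktop: the static ad 2/9 = 22.2%, Variant 2 22/61 = 36.1% → Variant 2
Tablet: the static ad 65/104 = 62.5%, Variant 2 8/12 = 66.7% → Variant 2
Mobile: the static ad 24/48 = 50.0%, Variant 2 41/68 = 60.3% → Variant 2
Overall: the static ad 91/161 = 56.5%, Variant 2 71/141 = 50.4% → the static ad
Variant 2 wins each device group but the static ad wins overall — the comparison reverses. Variant 2's impressions skew toward desktop, which has a lower base rate.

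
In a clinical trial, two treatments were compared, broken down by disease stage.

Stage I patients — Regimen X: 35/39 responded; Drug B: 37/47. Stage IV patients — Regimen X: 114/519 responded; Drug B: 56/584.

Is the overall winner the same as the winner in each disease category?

Stage I: Regimen X 35/39 = 89.7%, Drug B 37/47 = 78.7% → Regimen X
Stage IV: Regimen X 114/519 = 22.0%, Drug B 56/584 = 9.6% → Regimen X
Overall: Regimen X 149/558 = 26.7%, Drug B 93/631 = 14.7% → Regimen X
Regimen X wins overall and in every disease group — no reversal.

Yes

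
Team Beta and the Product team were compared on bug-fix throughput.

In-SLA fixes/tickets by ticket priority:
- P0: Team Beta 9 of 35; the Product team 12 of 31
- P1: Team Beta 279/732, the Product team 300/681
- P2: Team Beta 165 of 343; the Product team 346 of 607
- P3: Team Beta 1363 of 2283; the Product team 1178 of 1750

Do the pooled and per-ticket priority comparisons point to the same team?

P0: Team Beta 9/35 = 25.7%, the Product team 12/31 = 38.7% → the Product team
P1: Team Beta 279/732 = 38.1%, the Product team 300/681 = 44.1% → the Product team
P2: Team Beta 165/343 = 48.1%, the Product team 346/607 = 57.0% → the Product team
P3: Team Beta 1363/2283 = 59.7%, the Product team 1178/1750 = 67.3% → the Product team
Overall: Team Beta 1816/3393 = 53.5%, the Product team 1836/3069 = 59.8% → the Product team
The Product team wins overall and in every ticket group — no reversal.

Yes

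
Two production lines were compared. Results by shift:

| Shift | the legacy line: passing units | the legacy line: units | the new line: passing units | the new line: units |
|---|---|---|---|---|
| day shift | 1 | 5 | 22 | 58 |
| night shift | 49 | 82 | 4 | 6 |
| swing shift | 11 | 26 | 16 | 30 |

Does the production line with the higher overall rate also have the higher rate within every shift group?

No

Day shift: the legacy line 1/5 = 20.0%, the new line 22/58 = 37.9% → the new line
Night shift: the legacy line 49/82 = 59.8%, the new line 4/6 = 66.7% → the new line
Swing shift: the legacy line 11/26 = 42.3%, the new line 16/30 = 53.3% → the new line
Overall: the legacy line 61/113 = 54.0%, the new line 42/94 = 44.7% → the legacy line
The new line wins each shift group but the legacy line wins overall — the comparison reverses. The new line's units skew toward day shift, which has a lower base rate.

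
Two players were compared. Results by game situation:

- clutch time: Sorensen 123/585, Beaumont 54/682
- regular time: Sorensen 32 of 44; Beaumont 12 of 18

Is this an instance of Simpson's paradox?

No

Clutch time: Sorensen 123/585 = 21.0%, Beaumont 54/682 = 7.9% → Sorensen
Regular time: Sorensen 32/44 = 72.7%, Beaumont 12/18 = 66.7% → Sorensen
Overall: Sorensen 155/629 = 24.6%, Beaumont 66/700 = 9.4% → Sorensen
Sorensen wins overall and in every game group — no reversal.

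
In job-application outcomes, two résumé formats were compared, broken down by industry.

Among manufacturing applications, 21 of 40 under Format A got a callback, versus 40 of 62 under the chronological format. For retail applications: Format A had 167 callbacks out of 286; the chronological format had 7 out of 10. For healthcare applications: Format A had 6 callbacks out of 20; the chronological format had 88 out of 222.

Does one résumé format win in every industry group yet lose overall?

Yes

Manufacturing: Format A 21/40 = 52.5%, the chronological format 40/62 = 64.5% → the chronological format
Retail: Format A 167/286 = 58.4%, the chronological format 7/10 = 70.0% → the chronological format
Healthcare: Format A 6/20 = 30.0%, the chronological format 88/222 = 39.6% → the chronological format
Overall: Format A 194/346 = 56.1%, the chronological format 135/294 = 45.9% → Format A
The chronological format wins each industry group but Format A wins overall — the comparison reverses. The chronological format's applications skew toward healthcare, which has a lower base rate.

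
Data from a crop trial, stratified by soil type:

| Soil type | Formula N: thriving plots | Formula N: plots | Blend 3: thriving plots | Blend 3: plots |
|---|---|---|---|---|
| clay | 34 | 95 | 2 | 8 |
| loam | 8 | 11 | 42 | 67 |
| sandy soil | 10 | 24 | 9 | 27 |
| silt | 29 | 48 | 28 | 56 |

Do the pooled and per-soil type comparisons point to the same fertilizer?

No

Clay: Formula N 34/95 = 35.8%, Blend 3 2/8 = 25.0% → Formula N
Loam: Formula N 8/11 = 72.7%, Blend 3 42/67 = 62.7% → Formula N
Sandy soil: Formula N 10/24 = 41.7%, Blend 3 9/27 = 33.3% → Formula N
Silt: Formula N 29/48 = 60.4%, Blend 3 28/56 = 50.0% → Formula N
Overall: Formula N 81/178 = 45.5%, Blend 3 81/158 = 51.3% → Blend 3
Formula N wins each soil group but Blend 3 wins overall — the comparison reverses. Formula N's plots skew toward clay, which has a lower base rate.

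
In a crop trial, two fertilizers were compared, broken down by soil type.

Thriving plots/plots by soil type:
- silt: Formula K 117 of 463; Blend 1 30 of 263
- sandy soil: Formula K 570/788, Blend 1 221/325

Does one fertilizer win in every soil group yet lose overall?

Silt: Formula K 117/463 = 25.3%, Blend 1 30/263 = 11.4% → Formula K
Sandy soil: Formula K 570/788 = 72.3%, Blend 1 221/325 = 68.0% → Formula K
Overall: Formula K 687/1251 = 54.9%, Blend 1 251/588 = 42.7% → Formula K
Formula K wins overall and in every soil group — no reversal.

No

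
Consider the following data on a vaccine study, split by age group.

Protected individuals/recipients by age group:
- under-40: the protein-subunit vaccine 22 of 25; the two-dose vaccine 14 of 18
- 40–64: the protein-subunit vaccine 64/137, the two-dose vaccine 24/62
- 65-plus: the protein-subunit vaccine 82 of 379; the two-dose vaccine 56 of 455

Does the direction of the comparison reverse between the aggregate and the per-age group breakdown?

Under-40: the protein-subunit vaccine 22/25 = 88.0%, the two-dose vaccine 14/18 = 77.8% → the protein-subunit vaccine
40–64: the protein-subunit vaccine 64/137 = 46.7%, the two-dose vaccine 24/62 = 38.7% → the protein-subunit vaccine
65-plus: the protein-subunit vaccine 82/379 = 21.6%, the two-dose vaccine 56/455 = 12.3% → the protein-subunit vaccine
Overall: the protein-subunit vaccine 168/541 = 31.1%, the two-dose vaccine 94/535 = 17.6% → the protein-subunit vaccine
The protein-subunit vaccine wins overall and in every age group — no reversal.

No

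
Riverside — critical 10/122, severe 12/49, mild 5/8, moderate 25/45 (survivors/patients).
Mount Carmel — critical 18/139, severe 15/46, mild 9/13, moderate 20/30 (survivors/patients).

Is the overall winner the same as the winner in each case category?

Critical: Riverside 10/122 = 8.2%, Mount Carmel 18/139 = 12.9% → Mount Carmel
Severe: Riverside 12/49 = 24.5%, Mount Carmel 15/46 = 32.6% → Mount Carmel
Mild: Riverside 5/8 = 62.5%, Mount Carmel 9/13 = 69.2% → Mount Carmel
Moderate: Riverside 25/45 = 55.6%, Mount Carmel 20/30 = 66.7% → Mount Carmel
Overall: Riverside 52/224 = 23.2%, Mount Carmel 62/228 = 27.2% → Mount Carmel
Mount Carmel wins overall and in every case group — no reversal.

Yes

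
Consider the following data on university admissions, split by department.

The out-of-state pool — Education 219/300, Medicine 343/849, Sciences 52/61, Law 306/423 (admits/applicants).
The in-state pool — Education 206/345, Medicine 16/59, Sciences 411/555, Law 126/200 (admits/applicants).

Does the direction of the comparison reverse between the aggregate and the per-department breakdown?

Yes

Education: the out-of-state pool 219/300 = 73.0%, the in-state pool 206/345 = 59.7% → the out-of-state pool
Medicine: the out-of-state pool 343/849 = 40.4%, the in-state pool 16/59 = 27.1% → the out-of-state pool
Sciences: the out-of-state pool 52/61 = 85.2%, the in-state pool 411/555 = 74.1% → the out-of-state pool
Law: the out-of-state pool 306/423 = 72.3%, the in-state pool 126/200 = 63.0% → the out-of-state pool
Overall: the out-of-state pool 920/1633 = 56.3%, the in-state pool 759/1159 = 65.5% → the in-state pool
The out-of-state pool wins each department group but the in-state pool wins overall — the comparison reverses. The out-of-state pool's applicants skew toward Medicine, which has a lower base rate.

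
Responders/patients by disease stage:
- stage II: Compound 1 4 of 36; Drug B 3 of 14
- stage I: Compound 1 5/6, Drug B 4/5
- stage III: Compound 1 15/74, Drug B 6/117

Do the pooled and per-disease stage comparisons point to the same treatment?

Stage II: Compound 1 4/36 = 11.1%, Drug B 3/14 = 21.4% → Drug B
Stage I: Compound 1 5/6 = 83.3%, Drug B 4/5 = 80.0% → Compound 1
Stage III: Compound 1 15/74 = 20.3%, Drug B 6/117 = 5.1% → Compound 1
Overall: Compound 1 24/116 = 20.7%, Drug B 13/136 = 9.6% → Compound 1
Neither sweeps: Compound 1 wins 2 of 3 groups, Drug B wins 1. Compound 1 wins overall but not every group — no Simpson reversal.

No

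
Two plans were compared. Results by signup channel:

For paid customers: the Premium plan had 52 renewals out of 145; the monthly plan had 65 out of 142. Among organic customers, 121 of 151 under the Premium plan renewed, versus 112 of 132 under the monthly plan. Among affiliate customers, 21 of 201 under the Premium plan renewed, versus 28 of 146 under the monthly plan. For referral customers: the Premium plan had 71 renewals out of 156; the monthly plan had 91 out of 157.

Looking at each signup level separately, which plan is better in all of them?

the monthly plan

Paid: the Premium plan 52/145 = 35.9%, the monthly plan 65/142 = 45.8% → the monthly plan
Organic: the Premium plan 121/151 = 80.1%, the monthly plan 112/132 = 84.8% → the monthly plan
Affiliate: the Premium plan 21/201 = 10.4%, the monthly plan 28/146 = 19.2% → the monthly plan
Referral: the Premium plan 71/156 = 45.5%, the monthly plan 91/157 = 58.0% → the monthly plan
The monthly plan has the higher rate in all 4 groups.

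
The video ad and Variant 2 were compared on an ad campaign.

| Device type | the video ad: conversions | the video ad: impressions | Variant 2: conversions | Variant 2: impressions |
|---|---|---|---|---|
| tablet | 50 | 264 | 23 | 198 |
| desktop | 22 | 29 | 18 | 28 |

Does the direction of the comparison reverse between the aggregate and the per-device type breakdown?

No

Tablet: the video ad 50/264 = 18.9%, Variant 2 23/198 = 11.6% → the video ad
Desktop: the video ad 22/29 = 75.9%, Variant 2 18/28 = 64.3% → the video ad
Overall: the video ad 72/293 = 24.6%, Variant 2 41/226 = 18.1% → the video ad
The video ad wins overall and in every device group — no reversal.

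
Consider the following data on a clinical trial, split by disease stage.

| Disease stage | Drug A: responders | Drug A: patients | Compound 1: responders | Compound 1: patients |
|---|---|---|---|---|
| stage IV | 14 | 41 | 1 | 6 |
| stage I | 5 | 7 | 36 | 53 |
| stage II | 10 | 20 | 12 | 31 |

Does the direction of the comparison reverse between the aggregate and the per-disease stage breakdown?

Stage IV: Drug A 14/41 = 34.1%, Compound 1 1/6 = 16.7% → Drug A
Stage I: Drug A 5/7 = 71.4%, Compound 1 36/53 = 67.9% → Drug A
Stage II: Drug A 10/20 = 50.0%, Compound 1 12/31 = 38.7% → Drug A
Overall: Drug A 29/68 = 42.6%, Compound 1 49/90 = 54.4% → Compound 1
Drug A wins each disease group but Compound 1 wins overall — the comparison reverses. Drug A's patients skew toward stage IV, which has a lower base rate.

Yes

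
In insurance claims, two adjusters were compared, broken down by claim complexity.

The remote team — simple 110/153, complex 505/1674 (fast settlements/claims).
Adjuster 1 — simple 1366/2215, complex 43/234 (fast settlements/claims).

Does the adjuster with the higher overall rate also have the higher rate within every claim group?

Simple: the remote team 110/153 = 71.9%, Adjuster 1 1366/2215 = 61.7% → the remote team
Complex: the remote team 505/1674 = 30.2%, Adjuster 1 43/234 = 18.4% → the remote team
Overall: the remote team 615/1827 = 33.7%, Adjuster 1 1409/2449 = 57.5% → Adjuster 1
The remote team wins each claim group but Adjuster 1 wins overall — the comparison reverses. The remote team's claims skew toward complex, which has a lower base rate.

No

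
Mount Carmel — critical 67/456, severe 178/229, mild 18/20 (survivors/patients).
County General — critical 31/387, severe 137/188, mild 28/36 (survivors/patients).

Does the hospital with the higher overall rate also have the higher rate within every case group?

Yes

Critical: Mount Carmel 67/456 = 14.7%, County General 31/387 = 8.0% → Mount Carmel
Severe: Mount Carmel 178/229 = 77.7%, County General 137/188 = 72.9% → Mount Carmel
Mild: Mount Carmel 18/20 = 90.0%, County General 28/36 = 77.8% → Mount Carmel
Overall: Mount Carmel 263/705 = 37.3%, County General 196/611 = 32.1% → Mount Carmel
Mount Carmel wins overall and in every case group — no reversal.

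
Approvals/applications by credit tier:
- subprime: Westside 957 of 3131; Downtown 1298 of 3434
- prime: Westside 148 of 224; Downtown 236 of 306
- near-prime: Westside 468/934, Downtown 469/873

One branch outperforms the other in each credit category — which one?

Subprime: Westside 957/3131 = 30.6%, Downtown 1298/3434 = 37.8% → Downtown
Prime: Westside 148/224 = 66.1%, Downtown 236/306 = 77.1% → Downtown
Near-prime: Westside 468/934 = 50.1%, Downtown 469/873 = 53.7% → Downtown
Downtown has the higher rate in all 3 groups.

Downtown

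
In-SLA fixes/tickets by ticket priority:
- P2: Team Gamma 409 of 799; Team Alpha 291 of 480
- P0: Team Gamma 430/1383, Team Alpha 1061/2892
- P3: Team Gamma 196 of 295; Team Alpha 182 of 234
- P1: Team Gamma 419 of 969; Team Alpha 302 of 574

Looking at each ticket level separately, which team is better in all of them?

P2: Team Gamma 409/799 = 51.2%, Team Alpha 291/480 = 60.6% → Team Alpha
P0: Team Gamma 430/1383 = 31.1%, Team Alpha 1061/2892 = 36.7% → Team Alpha
P3: Team Gamma 196/295 = 66.4%, Team Alpha 182/234 = 77.8% → Team Alpha
P1: Team Gamma 419/969 = 43.2%, Team Alpha 302/574 = 52.6% → Team Alpha
Team Alpha has the higher rate in all 4 groups.

Team Alpha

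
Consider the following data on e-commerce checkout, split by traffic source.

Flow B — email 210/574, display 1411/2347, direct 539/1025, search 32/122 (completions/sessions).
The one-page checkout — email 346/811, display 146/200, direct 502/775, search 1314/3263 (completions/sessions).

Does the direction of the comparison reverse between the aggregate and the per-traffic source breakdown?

Yes

Email: Flow B 210/574 = 36.6%, the one-page checkout 346/811 = 42.7% → the one-page checkout
Display: Flow B 1411/2347 = 60.1%, the one-page checkout 146/200 = 73.0% → the one-page checkout
Direct: Flow B 539/1025 = 52.6%, the one-page checkout 502/775 = 64.8% → the one-page checkout
Search: Flow B 32/122 = 26.2%, the one-page checkout 1314/3263 = 40.3% → the one-page checkout
Overall: Flow B 2192/4068 = 53.9%, the one-page checkout 2308/5049 = 45.7% → Flow B
The one-page checkout wins each traffic group but Flow B wins overall — the comparison reverses. The one-page checkout's sessions skew toward search, which has a lower base rate.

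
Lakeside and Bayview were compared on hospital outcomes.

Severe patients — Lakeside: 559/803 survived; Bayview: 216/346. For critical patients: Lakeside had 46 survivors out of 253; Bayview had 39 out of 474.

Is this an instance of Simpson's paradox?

No

Severe: Lakeside 559/803 = 69.6%, Bayview 216/346 = 62.4% → Lakeside
Critical: Lakeside 46/253 = 18.2%, Bayview 39/474 = 8.2% → Lakeside
Overall: Lakeside 605/1056 = 57.3%, Bayview 255/820 = 31.1% → Lakeside
Lakeside wins overall and in every case group — no reversal.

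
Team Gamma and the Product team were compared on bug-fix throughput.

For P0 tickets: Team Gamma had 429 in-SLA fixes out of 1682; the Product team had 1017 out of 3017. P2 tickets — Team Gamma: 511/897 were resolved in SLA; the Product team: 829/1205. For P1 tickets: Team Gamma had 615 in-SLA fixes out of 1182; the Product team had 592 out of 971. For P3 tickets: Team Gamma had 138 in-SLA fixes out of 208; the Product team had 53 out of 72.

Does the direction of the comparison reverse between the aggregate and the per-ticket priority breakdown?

P0: Team Gamma 429/1682 = 25.5%, the Product team 1017/3017 = 33.7% → the Product team
P2: Team Gamma 511/897 = 57.0%, the Product team 829/1205 = 68.8% → the Product team
P1: Team Gamma 615/1182 = 52.0%, the Product team 592/971 = 61.0% → the Product team
P3: Team Gamma 138/208 = 66.3%, the Product team 53/72 = 73.6% → the Product team
Overall: Team Gamma 1693/3969 = 42.7%, the Product team 2491/5265 = 47.3% → the Product team
The Product team wins overall and in every ticket group — no reversal.

No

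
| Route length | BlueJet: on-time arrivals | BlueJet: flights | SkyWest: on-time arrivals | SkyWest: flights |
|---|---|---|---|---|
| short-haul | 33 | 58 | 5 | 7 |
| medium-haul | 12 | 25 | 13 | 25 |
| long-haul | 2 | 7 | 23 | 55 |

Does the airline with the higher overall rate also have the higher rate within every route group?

No

Short-haul: BlueJet 33/58 = 56.9%, SkyWest 5/7 = 71.4% → SkyWest
Medium-haul: BlueJet 12/25 = 48.0%, SkyWest 13/25 = 52.0% → SkyWest
Long-haul: BlueJet 2/7 = 28.6%, SkyWest 23/55 = 41.8% → SkyWest
Overall: BlueJet 47/90 = 52.2%, SkyWest 41/87 = 47.1% → BlueJet
SkyWest wins each route group but BlueJet wins overall — the comparison reverses. SkyWest's flights skew toward long-haul, which has a lower base rate.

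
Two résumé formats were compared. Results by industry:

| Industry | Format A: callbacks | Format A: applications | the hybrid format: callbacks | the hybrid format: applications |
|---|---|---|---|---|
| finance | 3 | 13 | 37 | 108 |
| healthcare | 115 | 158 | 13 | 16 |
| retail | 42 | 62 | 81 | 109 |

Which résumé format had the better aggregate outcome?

Format A

Finance: Format A 3/13 = 23.1%, the hybrid format 37/108 = 34.3% → the hybrid format
Healthcare: Format A 115/158 = 72.8%, the hybrid format 13/16 = 81.2% → the hybrid format
Retail: Format A 42/62 = 67.7%, the hybrid format 81/109 = 74.3% → the hybrid format
Overall: Format A 160/233 = 68.7%, the hybrid format 131/233 = 56.2% → Format A
(The hybrid format wins every industry group but Format A wins overall — the hybrid format's applications skew toward the low-rate finance group.)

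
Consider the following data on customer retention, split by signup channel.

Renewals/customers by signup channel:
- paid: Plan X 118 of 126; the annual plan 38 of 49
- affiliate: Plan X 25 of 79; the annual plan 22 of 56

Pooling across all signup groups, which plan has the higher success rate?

Plan X

Paid: Plan X 118/126 = 93.7%, the annual plan 38/49 = 77.6% → Plan X
Affiliate: Plan X 25/79 = 31.6%, the annual plan 22/56 = 39.3% → the annual plan
Overall: Plan X 143/205 = 69.8%, the annual plan 60/105 = 57.1% → Plan X
(Neither sweeps every signup group, but Plan X has the higher pooled rate.)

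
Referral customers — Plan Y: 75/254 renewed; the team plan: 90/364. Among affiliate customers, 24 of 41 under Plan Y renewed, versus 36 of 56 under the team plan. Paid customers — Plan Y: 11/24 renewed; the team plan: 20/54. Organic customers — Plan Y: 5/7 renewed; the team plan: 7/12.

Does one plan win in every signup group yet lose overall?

Referral: Plan Y 75/254 = 29.5%, the team plan 90/364 = 24.7% → Plan Y
Affiliate: Plan Y 24/41 = 58.5%, the team plan 36/56 = 64.3% → the team plan
Paid: Plan Y 11/24 = 45.8%, the team plan 20/54 = 37.0% → Plan Y
Organic: Plan Y 5/7 = 71.4%, the team plan 7/12 = 58.3% → Plan Y
Overall: Plan Y 115/326 = 35.3%, the team plan 153/486 = 31.5% → Plan Y
Neither sweeps: Plan Y wins 3 of 4 groups, the team plan wins 1. Plan Y wins overall but not every group — no Simpson reversal.

No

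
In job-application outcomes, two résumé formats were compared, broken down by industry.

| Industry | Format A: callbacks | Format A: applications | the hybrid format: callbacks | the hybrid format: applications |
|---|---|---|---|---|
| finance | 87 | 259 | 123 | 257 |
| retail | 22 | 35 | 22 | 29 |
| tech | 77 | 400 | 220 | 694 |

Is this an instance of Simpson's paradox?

No

Finance: Format A 87/259 = 33.6%, the hybrid format 123/257 = 47.9% → the hybrid format
Retail: Format A 22/35 = 62.9%, the hybrid format 22/29 = 75.9% → the hybrid format
Tech: Format A 77/400 = 19.2%, the hybrid format 220/694 = 31.7% → the hybrid format
Overall: Format A 186/694 = 26.8%, the hybrid format 365/980 = 37.2% → the hybrid format
The hybrid format wins overall and in every industry group — no reversal.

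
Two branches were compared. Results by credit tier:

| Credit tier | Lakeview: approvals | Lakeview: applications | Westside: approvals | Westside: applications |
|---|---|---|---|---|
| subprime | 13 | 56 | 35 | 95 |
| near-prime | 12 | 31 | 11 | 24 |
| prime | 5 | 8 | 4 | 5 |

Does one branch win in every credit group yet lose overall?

Subprime: Lakeview 13/56 = 23.2%, Westside 35/95 = 36.8% → Westside
Near-prime: Lakeview 12/31 = 38.7%, Westside 11/24 = 45.8% → Westside
Prime: Lakeview 5/8 = 62.5%, Westside 4/5 = 80.0% → Westside
Overall: Lakeview 30/95 = 31.6%, Westside 50/124 = 40.3% → Westside
Westside wins overall and in every credit group — no reversal.

No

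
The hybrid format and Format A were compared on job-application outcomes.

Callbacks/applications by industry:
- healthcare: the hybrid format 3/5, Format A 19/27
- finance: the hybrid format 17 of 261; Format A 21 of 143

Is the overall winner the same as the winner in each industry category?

Yes

Healthcare: the hybrid format 3/5 = 60.0%, Format A 19/27 = 70.4% → Format A
Finance: the hybrid format 17/261 = 6.5%, Format A 21/143 = 14.7% → Format A
Overall: the hybrid format 20/266 = 7.5%, Format A 40/170 = 23.5% → Format A
Format A wins overall and in every industry group — no reversal.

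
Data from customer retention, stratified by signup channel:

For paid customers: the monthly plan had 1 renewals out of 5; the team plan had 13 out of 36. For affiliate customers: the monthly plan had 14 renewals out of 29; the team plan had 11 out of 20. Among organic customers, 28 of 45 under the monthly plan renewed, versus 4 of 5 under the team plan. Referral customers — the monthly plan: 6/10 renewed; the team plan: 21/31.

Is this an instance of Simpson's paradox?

Paid: the monthly plan 1/5 = 20.0%, the team plan 13/36 = 36.1% → the team plan
Affiliate: the monthly plan 14/29 = 48.3%, the team plan 11/20 = 55.0% → the team plan
Organic: the monthly plan 28/45 = 62.2%, the team plan 4/5 = 80.0% → the team plan
Referral: the monthly plan 6/10 = 60.0%, the team plan 21/31 = 67.7% → the team plan
Overall: the monthly plan 49/89 = 55.1%, the team plan 49/92 = 53.3% → the monthly plan
The team plan wins each signup group but the monthly plan wins overall — the comparison reverses. The team plan's customers skew toward paid, which has a lower base rate.

Yes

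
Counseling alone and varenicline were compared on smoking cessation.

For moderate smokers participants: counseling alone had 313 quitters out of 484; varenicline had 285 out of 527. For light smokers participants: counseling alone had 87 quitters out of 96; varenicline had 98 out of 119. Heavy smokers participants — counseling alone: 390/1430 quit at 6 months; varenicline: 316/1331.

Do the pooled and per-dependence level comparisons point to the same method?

Yes

Moderate smokers: counseling alone 313/484 = 64.7%, varenicline 285/527 = 54.1% → counseling alone
Light smokers: counseling alone 87/96 = 90.6%, varenicline 98/119 = 82.4% → counseling alone
Heavy smokers: counseling alone 390/1430 = 27.3%, varenicline 316/1331 = 23.7% → counseling alone
Overall: counseling alone 790/2010 = 39.3%, varenicline 699/1977 = 35.4% → counseling alone
Counseling alone wins overall and in every dependence group — no reversal.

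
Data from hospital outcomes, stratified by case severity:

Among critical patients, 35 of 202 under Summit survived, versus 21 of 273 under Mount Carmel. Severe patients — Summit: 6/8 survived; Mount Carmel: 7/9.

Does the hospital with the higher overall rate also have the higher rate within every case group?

Critical: Summit 35/202 = 17.3%, Mount Carmel 21/273 = 7.7% → Summit
Severe: Summit 6/8 = 75.0%, Mount Carmel 7/9 = 77.8% → Mount Carmel
Overall: Summit 41/210 = 19.5%, Mount Carmel 28/282 = 9.9% → Summit
Neither sweeps: Summit wins 1 of 2 groups, Mount Carmel wins 1. Summit wins overall but not every group — no Simpson reversal.

No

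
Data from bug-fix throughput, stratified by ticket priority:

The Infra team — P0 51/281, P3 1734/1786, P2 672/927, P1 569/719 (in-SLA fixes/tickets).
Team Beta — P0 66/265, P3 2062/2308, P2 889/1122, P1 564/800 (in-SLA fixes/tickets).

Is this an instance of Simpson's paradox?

No

P0: the Infra team 51/281 = 18.1%, Team Beta 66/265 = 24.9% → Team Beta
P3: the Infra team 1734/1786 = 97.1%, Team Beta 2062/2308 = 89.3% → the Infra team
P2: the Infra team 672/927 = 72.5%, Team Beta 889/1122 = 79.2% → Team Beta
P1: the Infra team 569/719 = 79.1%, Team Beta 564/800 = 70.5% → the Infra team
Overall: the Infra team 3026/3713 = 81.5%, Team Beta 3581/4495 = 79.7% → the Infra team
Neither sweeps: the Infra team wins 2 of 4 groups, Team Beta wins 2. The Infra team wins overall but not every group — no Simpson reversal.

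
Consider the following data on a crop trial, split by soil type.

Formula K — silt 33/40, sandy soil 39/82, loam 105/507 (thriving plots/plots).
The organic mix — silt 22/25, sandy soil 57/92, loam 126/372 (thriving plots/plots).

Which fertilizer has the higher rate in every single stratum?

the organic mix

Silt: Formula K 33/40 = 82.5%, the organic mix 22/25 = 88.0% → the organic mix
Sandy soil: Formula K 39/82 = 47.6%, the organic mix 57/92 = 62.0% → the organic mix
Loam: Formula K 105/507 = 20.7%, the organic mix 126/372 = 33.9% → the organic mix
The organic mix has the higher rate in all 3 groups.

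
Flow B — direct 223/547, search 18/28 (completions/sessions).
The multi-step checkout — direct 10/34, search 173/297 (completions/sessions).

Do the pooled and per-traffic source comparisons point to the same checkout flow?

No

Direct: Flow B 223/547 = 40.8%, the multi-step checkout 10/34 = 29.4% → Flow B
Search: Flow B 18/28 = 64.3%, the multi-step checkout 173/297 = 58.2% → Flow B
Overall: Flow B 241/575 = 41.9%, the multi-step checkout 183/331 = 55.3% → the multi-step checkout
Flow B wins each traffic group but the multi-step checkout wins overall — the comparison reverses. Flow B's sessions skew toward direct, which has a lower base rate.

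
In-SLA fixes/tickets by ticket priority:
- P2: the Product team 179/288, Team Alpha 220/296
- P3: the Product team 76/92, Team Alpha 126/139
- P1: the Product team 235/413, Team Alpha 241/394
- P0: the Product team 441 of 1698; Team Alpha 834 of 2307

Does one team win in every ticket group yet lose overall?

P2: the Product team 179/288 = 62.2%, Team Alpha 220/296 = 74.3% → Team Alpha
P3: the Product team 76/92 = 82.6%, Team Alpha 126/139 = 90.6% → Team Alpha
P1: the Product team 235/413 = 56.9%, Team Alpha 241/394 = 61.2% → Team Alpha
P0: the Product team 441/1698 = 26.0%, Team Alpha 834/2307 = 36.2% → Team Alpha
Overall: the Product team 931/2491 = 37.4%, Team Alpha 1421/3136 = 45.3% → Team Alpha
Team Alpha wins overall and in every ticket group — no reversal.

No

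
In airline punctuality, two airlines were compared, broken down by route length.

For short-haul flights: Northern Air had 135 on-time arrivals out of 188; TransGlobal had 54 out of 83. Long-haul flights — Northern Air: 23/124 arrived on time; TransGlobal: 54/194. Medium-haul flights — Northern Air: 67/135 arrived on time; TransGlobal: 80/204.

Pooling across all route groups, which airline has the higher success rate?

Northern Air

Short-haul: Northern Air 135/188 = 71.8%, TransGlobal 54/83 = 65.1% → Northern Air
Long-haul: Northern Air 23/124 = 18.5%, TransGlobal 54/194 = 27.8% → TransGlobal
Medium-haul: Northern Air 67/135 = 49.6%, TransGlobal 80/204 = 39.2% → Northern Air
Overall: Northern Air 225/447 = 50.3%, TransGlobal 188/481 = 39.1% → Northern Air
(Neither sweeps every route group, but Northern Air has the higher pooled rate.)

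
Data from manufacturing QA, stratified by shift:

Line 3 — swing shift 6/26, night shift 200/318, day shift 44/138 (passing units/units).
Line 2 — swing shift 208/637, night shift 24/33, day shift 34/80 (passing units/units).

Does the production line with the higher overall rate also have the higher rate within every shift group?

No

Swing shift: Line 3 6/26 = 23.1%, Line 2 208/637 = 32.7% → Line 2
Night shift: Line 3 200/318 = 62.9%, Line 2 24/33 = 72.7% → Line 2
Day shift: Line 3 44/138 = 31.9%, Line 2 34/80 = 42.5% → Line 2
Overall: Line 3 250/482 = 51.9%, Line 2 266/750 = 35.5% → Line 3
Line 2 wins each shift group but Line 3 wins overall — the comparison reverses. Line 2's units skew toward swing shift, which has a lower base rate.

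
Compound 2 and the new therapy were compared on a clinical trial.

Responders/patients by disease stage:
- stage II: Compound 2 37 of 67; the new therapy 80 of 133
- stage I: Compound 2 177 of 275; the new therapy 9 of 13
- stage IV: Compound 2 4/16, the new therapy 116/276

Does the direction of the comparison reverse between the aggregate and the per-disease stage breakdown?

Stage II: Compound 2 37/67 = 55.2%, the new therapy 80/133 = 60.2% → the new therapy
Stage I: Compound 2 177/275 = 64.4%, the new therapy 9/13 = 69.2% → the new therapy
Stage IV: Compound 2 4/16 = 25.0%, the new therapy 116/276 = 42.0% → the new therapy
Overall: Compound 2 218/358 = 60.9%, the new therapy 205/422 = 48.6% → Compound 2
The new therapy wins each disease group but Compound 2 wins overall — the comparison reverses. The new therapy's patients skew toward stage IV, which has a lower base rate.

Yes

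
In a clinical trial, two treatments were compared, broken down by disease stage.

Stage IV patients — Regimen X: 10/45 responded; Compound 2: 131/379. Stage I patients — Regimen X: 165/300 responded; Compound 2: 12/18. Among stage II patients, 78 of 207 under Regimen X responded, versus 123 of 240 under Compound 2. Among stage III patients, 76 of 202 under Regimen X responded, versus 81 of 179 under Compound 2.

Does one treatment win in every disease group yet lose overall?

Stage IV: Regimen X 10/45 = 22.2%, Compound 2 131/379 = 34.6% → Compound 2
Stage I: Regimen X 165/300 = 55.0%, Compound 2 12/18 = 66.7% → Compound 2
Stage II: Regimen X 78/207 = 37.7%, Compound 2 123/240 = 51.2% → Compound 2
Stage III: Regimen X 76/202 = 37.6%, Compound 2 81/179 = 45.3% → Compound 2
Overall: Regimen X 329/754 = 43.6%, Compound 2 347/816 = 42.5% → Regimen X
Compound 2 wins each disease group but Regimen X wins overall — the comparison reverses. Compound 2's patients skew toward stage IV, which has a lower base rate.

Yes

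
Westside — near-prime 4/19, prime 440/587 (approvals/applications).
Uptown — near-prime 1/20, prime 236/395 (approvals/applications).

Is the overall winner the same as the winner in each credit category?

Yes

Near-prime: Westside 4/19 = 21.1%, Uptown 1/20 = 5.0% → Westside
Prime: Westside 440/587 = 75.0%, Uptown 236/395 = 59.7% → Westside
Overall: Westside 444/606 = 73.3%, Uptown 237/415 = 57.1% → Westside
Westside wins overall and in every credit group — no reversal.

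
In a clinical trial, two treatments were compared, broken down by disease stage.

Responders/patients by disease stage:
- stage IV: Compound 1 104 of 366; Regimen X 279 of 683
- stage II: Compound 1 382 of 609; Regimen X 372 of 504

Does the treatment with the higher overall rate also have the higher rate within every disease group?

Yes

Stage IV: Compound 1 104/366 = 28.4%, Regimen X 279/683 = 40.8% → Regimen X
Stage II: Compound 1 382/609 = 62.7%, Regimen X 372/504 = 73.8% → Regimen X
Overall: Compound 1 486/975 = 49.8%, Regimen X 651/1187 = 54.8% → Regimen X
Regimen X wins overall and in every disease group — no reversal.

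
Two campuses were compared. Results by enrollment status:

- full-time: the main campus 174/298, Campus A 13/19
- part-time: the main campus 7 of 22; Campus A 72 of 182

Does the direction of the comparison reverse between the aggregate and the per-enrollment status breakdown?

Full-time: the main campus 174/298 = 58.4%, Campus A 13/19 = 68.4% → Campus A
Part-time: the main campus 7/22 = 31.8%, Campus A 72/182 = 39.6% → Campus A
Overall: the main campus 181/320 = 56.6%, Campus A 85/201 = 42.3% → the main campus
Campus A wins each enrollment group but the main campus wins overall — the comparison reverses. Campus A's students skew toward part-time, which has a lower base rate.

Yes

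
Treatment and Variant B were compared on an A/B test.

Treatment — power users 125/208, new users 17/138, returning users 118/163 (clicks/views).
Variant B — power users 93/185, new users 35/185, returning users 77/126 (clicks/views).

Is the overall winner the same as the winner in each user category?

Power users: Treatment 125/208 = 60.1%, Variant B 93/185 = 50.3% → Treatment
New users: Treatment 17/138 = 12.3%, Variant B 35/185 = 18.9% → Variant B
Returning users: Treatment 118/163 = 72.4%, Variant B 77/126 = 61.1% → Treatment
Overall: Treatment 260/509 = 51.1%, Variant B 205/496 = 41.3% → Treatment
Neither sweeps: Treatment wins 2 of 3 groups, Variant B wins 1. Treatment wins overall but not every group — no Simpson reversal.

No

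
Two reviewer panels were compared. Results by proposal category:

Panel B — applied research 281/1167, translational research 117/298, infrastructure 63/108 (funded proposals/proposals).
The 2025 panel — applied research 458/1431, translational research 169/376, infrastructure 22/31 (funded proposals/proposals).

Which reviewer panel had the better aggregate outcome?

Applied research: Panel B 281/1167 = 24.1%, the 2025 panel 458/1431 = 32.0% → the 2025 panel
Translational research: Panel B 117/298 = 39.3%, the 2025 panel 169/376 = 44.9% → the 2025 panel
Infrastructure: Panel B 63/108 = 58.3%, the 2025 panel 22/31 = 71.0% → the 2025 panel
Overall: Panel B 461/1573 = 29.3%, the 2025 panel 649/1838 = 35.3% → the 2025 panel

the 2025 panel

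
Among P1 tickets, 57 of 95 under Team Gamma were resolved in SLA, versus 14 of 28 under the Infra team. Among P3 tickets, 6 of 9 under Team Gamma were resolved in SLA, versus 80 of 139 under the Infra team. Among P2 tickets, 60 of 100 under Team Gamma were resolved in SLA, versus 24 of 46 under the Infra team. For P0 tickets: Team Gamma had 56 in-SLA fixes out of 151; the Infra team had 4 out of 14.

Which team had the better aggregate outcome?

the Infra team

P1: Team Gamma 57/95 = 60.0%, the Infra team 14/28 = 50.0% → Team Gamma
P3: Team Gamma 6/9 = 66.7%, the Infra team 80/139 = 57.6% → Team Gamma
P2: Team Gamma 60/100 = 60.0%, the Infra team 24/46 = 52.2% → Team Gamma
P0: Team Gamma 56/151 = 37.1%, the Infra team 4/14 = 28.6% → Team Gamma
Overall: Team Gamma 179/355 = 50.4%, the Infra team 122/227 = 53.7% → the Infra team
(Team Gamma wins every ticket group but the Infra team wins overall — Team Gamma's tickets skew toward the low-rate P0 group.)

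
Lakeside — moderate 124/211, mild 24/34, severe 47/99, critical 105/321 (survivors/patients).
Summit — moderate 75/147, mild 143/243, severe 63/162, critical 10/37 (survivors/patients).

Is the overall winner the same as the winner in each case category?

No

Moderate: Lakeside 124/211 = 58.8%, Summit 75/147 = 51.0% → Lakeside
Mild: Lakeside 24/34 = 70.6%, Summit 143/243 = 58.8% → Lakeside
Severe: Lakeside 47/99 = 47.5%, Summit 63/162 = 38.9% → Lakeside
Critical: Lakeside 105/321 = 32.7%, Summit 10/37 = 27.0% → Lakeside
Overall: Lakeside 300/665 = 45.1%, Summit 291/589 = 49.4% → Summit
Lakeside wins each case group but Summit wins overall — the comparison reverses. Lakeside's patients skew toward critical, which has a lower base rate.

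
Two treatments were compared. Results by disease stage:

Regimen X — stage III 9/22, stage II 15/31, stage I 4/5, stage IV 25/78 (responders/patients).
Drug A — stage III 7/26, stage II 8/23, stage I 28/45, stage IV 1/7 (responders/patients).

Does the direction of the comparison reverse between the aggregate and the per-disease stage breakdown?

Stage III: Regimen X 9/22 = 40.9%, Drug A 7/26 = 26.9% → Regimen X
Stage II: Regimen X 15/31 = 48.4%, Drug A 8/23 = 34.8% → Regimen X
Stage I: Regimen X 4/5 = 80.0%, Drug A 28/45 = 62.2% → Regimen X
Stage IV: Regimen X 25/78 = 32.1%, Drug A 1/7 = 14.3% → Regimen X
Overall: Regimen X 53/136 = 39.0%, Drug A 44/101 = 43.6% → Drug A
Regimen X wins each disease group but Drug A wins overall — the comparison reverses. Regimen X's patients skew toward stage IV, which has a lower base rate.

Yes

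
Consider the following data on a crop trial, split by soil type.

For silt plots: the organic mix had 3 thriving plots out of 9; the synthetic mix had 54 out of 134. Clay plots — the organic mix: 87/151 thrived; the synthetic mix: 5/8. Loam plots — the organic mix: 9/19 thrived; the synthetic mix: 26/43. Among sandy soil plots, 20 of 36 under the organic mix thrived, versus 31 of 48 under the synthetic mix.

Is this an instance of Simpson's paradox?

Silt: the organic mix 3/9 = 33.3%, the synthetic mix 54/134 = 40.3% → the synthetic mix
Clay: the organic mix 87/151 = 57.6%, the synthetic mix 5/8 = 62.5% → the synthetic mix
Loam: the organic mix 9/19 = 47.4%, the synthetic mix 26/43 = 60.5% → the synthetic mix
Sandy soil: the organic mix 20/36 = 55.6%, the synthetic mix 31/48 = 64.6% → the synthetic mix
Overall: the organic mix 119/215 = 55.3%, the synthetic mix 116/233 = 49.8% → the organic mix
The synthetic mix wins each soil group but the organic mix wins overall — the comparison reverses. The synthetic mix's plots skew toward silt, which has a lower base rate.

Yes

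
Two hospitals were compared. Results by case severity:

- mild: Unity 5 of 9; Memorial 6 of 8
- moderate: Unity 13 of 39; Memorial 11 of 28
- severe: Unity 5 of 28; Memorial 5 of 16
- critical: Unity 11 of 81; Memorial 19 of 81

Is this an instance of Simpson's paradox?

Mild: Unity 5/9 = 55.6%, Memorial 6/8 = 75.0% → Memorial
Moderate: Unity 13/39 = 33.3%, Memorial 11/28 = 39.3% → Memorial
Severe: Unity 5/28 = 17.9%, Memorial 5/16 = 31.2% → Memorial
Critical: Unity 11/81 = 13.6%, Memorial 19/81 = 23.5% → Memorial
Overall: Unity 34/157 = 21.7%, Memorial 41/133 = 30.8% → Memorial
Memorial wins overall and in every case group — no reversal.

No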